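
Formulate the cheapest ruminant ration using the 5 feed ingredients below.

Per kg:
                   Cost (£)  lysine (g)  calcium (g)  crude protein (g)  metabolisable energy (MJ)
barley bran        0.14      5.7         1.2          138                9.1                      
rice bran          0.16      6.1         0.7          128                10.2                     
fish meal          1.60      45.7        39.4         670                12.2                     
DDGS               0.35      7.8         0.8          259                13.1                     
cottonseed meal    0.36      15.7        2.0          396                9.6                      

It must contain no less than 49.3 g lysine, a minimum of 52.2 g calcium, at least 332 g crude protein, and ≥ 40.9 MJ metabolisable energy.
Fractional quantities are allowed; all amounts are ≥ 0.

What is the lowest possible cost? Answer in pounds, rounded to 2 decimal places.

Let x1 = kg of barley bran, x2 = kg of rice bran, x3 = kg of fish meal, x4 = kg of DDGS, x5 = kg of cottonseed meal.
Minimise 0.14x1 + 0.16x2 + 1.6x3 + 0.35x4 + 0.36x5 subject to:
  5.7x1 + 6.1x2 + 45.7x3 + 7.8x4 + 15.7x5 ≥ 49.3   (lysine)
  1.2x1 + 0.7x2 + 39.4x3 + 0.8x4 + 2x5 ≥ 52.2   (calcium)
  138x1 + 128x2 + 670x3 + 259x4 + 396x5 ≥ 332   (crude protein)
  9.1x1 + 10.2x2 + 12.2x3 + 13.1x4 + 9.6x5 ≥ 40.9   (metabolisable energy)
  x1, x2, x3, x4, x5 ≥ 0.
The cheapest feasible vertex uses only barley bran, fish meal; rice bran, DDGS, cottonseed meal are not used. The calcium and metabolisable energy requirements are met with equality.
That vertex is x1 = 2.834, x3 = 1.239.
Objective = 0.14·2.834 + 1.6·1.239 = 2.3792.

£2.38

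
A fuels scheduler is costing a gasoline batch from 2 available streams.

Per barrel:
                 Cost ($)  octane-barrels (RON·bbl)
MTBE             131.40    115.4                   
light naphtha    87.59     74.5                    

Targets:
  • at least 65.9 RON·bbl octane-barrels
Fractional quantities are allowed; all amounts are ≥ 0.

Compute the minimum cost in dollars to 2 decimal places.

$75.04

Set it up as a linear program. Let x1 = barrels of MTBE, x2 = barrels of light naphtha.
Minimise 131.4x1 + 87.59x2 with:
  115.4x1 + 74.5x2 ≥ 65.9   (octane-barrels)
  x1, x2 ≥ 0.
The cheapest feasible vertex uses only MTBE; light naphtha is not used. There the octane-barrels constraint is tight.
Solving gives x1 = 0.5711.
Cost = 131.4·0.5711 = 75.0425.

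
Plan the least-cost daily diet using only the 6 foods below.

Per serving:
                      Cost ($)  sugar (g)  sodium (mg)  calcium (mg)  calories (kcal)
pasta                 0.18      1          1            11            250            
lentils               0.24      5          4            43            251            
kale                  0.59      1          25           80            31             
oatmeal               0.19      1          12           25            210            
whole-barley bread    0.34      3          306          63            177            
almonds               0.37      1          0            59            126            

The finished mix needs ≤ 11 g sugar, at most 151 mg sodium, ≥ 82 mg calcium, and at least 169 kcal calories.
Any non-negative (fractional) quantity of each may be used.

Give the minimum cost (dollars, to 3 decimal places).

$0.452

Let x1 = servings of pasta, x2 = servings of lentils, x3 = servings of kale, x4 = servings of oatmeal, x5 = servings of whole-barley bread, x6 = servings of almonds.
min 0.18x1 + 0.24x2 + 0.59x3 + 0.19x4 + 0.34x5 + 0.37x6 s.t.:
  1x1 + 5x2 + 1x3 + 1x4 + 3x5 + 1x6 ≤ 11   (sugar)
  1x1 + 4x2 + 25x3 + 12x4 + 306x5 ≤ 151   (sodium)
  11x1 + 43x2 + 80x3 + 25x4 + 63x5 + 59x6 ≥ 82   (calcium)
  250x1 + 251x2 + 31x3 + 210x4 + 177x5 + 126x6 ≥ 169   (calories)
  x1, x2, x3, x4, x5, x6 ≥ 0.
The cheapest feasible vertex uses only lentils, whole-barley bread; pasta, kale, oatmeal, almonds are not used. The sodium and calcium requirements are met with equality.
That vertex is x2 = 1.207, x5 = 0.4777.
Cost = 0.24·1.207 + 0.34·0.4777 = 0.45210.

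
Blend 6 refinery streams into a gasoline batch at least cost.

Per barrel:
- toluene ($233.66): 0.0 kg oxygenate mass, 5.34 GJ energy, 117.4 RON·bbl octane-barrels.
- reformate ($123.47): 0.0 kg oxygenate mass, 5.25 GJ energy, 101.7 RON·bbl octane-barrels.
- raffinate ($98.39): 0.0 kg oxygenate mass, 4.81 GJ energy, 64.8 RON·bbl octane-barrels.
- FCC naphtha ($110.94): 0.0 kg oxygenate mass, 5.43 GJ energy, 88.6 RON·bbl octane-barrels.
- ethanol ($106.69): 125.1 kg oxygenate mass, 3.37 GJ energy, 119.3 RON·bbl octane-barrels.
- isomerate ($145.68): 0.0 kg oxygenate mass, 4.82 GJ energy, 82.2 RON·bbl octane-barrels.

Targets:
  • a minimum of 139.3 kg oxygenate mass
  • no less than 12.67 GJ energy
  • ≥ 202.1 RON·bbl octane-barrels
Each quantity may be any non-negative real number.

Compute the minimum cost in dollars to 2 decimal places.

This is a linear program. Let x1 = barrels of toluene, x2 = barrels of reformate, x3 = barrels of raffinate, x4 = barrels of FCC naphtha, x5 = barrels of ethanol, x6 = barrels of isomerate.
Minimize 233.66x1 + 123.47x2 + 98.39x3 + 110.94x4 + 106.69x5 + 145.68x6 with:
  125.1x5 ≥ 139.3   (oxygenate mass)
  5.34x1 + 5.25x2 + 4.81x3 + 5.43x4 + 3.37x5 + 4.82x6 ≥ 12.67   (energy)
  117.4x1 + 101.7x2 + 64.8x3 + 88.6x4 + 119.3x5 + 82.2x6 ≥ 202.1   (octane-barrels)
  x1, x2, x3, x4, x5, x6 ≥ 0.
The optimal basis is {FCC naphtha, ethanol}; toluene, reformate, raffinate, isomerate drop out. Binding constraints: oxygenate mass and energy.
That vertex is x4 = 1.64226, x5 = 1.11351.
Total cost: 110.94·1.64226 + 106.69·1.11351 = 300.9927.

$300.99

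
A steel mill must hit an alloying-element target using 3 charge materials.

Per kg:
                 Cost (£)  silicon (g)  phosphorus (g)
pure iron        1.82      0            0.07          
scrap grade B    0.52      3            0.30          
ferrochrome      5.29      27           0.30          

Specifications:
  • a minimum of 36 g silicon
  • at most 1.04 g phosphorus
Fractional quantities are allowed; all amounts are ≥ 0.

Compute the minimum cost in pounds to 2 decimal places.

Let x1 = kg of pure iron, x2 = kg of scrap grade B, x3 = kg of ferrochrome.
min 1.82x1 + 0.52x2 + 5.29x3 with:
  3x2 + 27x3 ≥ 36   (silicon)
  0.07x1 + 0.3x2 + 0.3x3 ≤ 1.04   (phosphorus)
  x1, x2, x3 ≥ 0.
The optimal basis is {scrap grade B, ferrochrome}; pure iron drops out. There the silicon and phosphorus constraints are tight.
That vertex is x2 = 2.4, x3 = 1.067.
Objective = 0.52·2.4 + 5.29·1.067 = 6.8924.

£6.89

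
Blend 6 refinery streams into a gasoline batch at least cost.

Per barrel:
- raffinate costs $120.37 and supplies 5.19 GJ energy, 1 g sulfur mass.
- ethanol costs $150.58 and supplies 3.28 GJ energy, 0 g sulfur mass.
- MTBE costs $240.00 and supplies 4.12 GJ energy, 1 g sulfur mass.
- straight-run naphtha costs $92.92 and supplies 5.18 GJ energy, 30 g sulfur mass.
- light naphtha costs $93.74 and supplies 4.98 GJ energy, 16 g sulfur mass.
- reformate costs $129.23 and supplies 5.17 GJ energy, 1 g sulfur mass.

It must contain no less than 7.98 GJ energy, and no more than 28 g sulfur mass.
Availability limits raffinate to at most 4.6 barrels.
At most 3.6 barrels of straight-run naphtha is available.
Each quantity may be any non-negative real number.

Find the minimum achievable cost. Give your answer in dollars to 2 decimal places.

$149.40

Treat it as an LP. Let x1 = barrels of raffinate, x2 = barrels of ethanol, x3 = barrels of MTBE, x4 = barrels of straight-run naphtha, x5 = barrels of light naphtha, x6 = barrels of reformate.
Minimize 120.37x1 + 150.58x2 + 240x3 + 92.92x4 + 93.74x5 + 129.23x6 with:
  5.19x1 + 3.28x2 + 4.12x3 + 5.18x4 + 4.98x5 + 5.17x6 ≥ 7.98   (energy)
  1x1 + 1x3 + 30x4 + 16x5 + 1x6 ≤ 28   (sulfur mass)
  x1 ≤ 4.6
  x4 ≤ 3.6
  x1, x2, x3, x4, x5, x6 ≥ 0.
The cheapest feasible vertex uses only straight-run naphtha, light naphtha; raffinate, ethanol, MTBE, reformate are not used. There the energy and sulfur mass constraints are tight.
Solving gives x4 = 0.17679, x5 = 1.4185.
Objective = 92.92·0.17679 + 93.74·1.4185 = 149.3975.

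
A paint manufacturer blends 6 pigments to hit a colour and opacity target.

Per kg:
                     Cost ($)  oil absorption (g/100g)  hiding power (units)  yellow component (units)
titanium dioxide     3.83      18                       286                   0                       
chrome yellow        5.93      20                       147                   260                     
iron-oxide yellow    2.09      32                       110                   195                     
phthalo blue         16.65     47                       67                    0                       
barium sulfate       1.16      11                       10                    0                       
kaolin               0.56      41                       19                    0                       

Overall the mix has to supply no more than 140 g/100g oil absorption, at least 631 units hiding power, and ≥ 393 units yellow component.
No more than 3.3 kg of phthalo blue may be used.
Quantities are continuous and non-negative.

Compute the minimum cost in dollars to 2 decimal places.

$9.69

Let x1 = kg of titanium dioxide, x2 = kg of chrome yellow, x3 = kg of iron-oxide yellow, x4 = kg of phthalo blue, x5 = kg of barium sulfate, x6 = kg of kaolin.
min 3.83x1 + 5.93x2 + 2.09x3 + 16.65x4 + 1.16x5 + 0.56x6 s.t.:
  18x1 + 20x2 + 32x3 + 47x4 + 11x5 + 41x6 ≤ 140   (oil absorption)
  286x1 + 147x2 + 110x3 + 67x4 + 10x5 + 19x6 ≥ 631   (hiding power)
  260x2 + 195x3 ≥ 393   (yellow component)
  x4 ≤ 3.3
  x1, x2, x3, x4, x5, x6 ≥ 0.
The cheapest feasible vertex uses only titanium dioxide, iron-oxide yellow; chrome yellow, phthalo blue, barium sulfate, kaolin are not used. Binding constraints: hiding power and yellow component.
Solving gives x1 = 1.431, x3 = 2.015.
Total cost: 3.83·1.431 + 2.09·2.015 = 9.6921.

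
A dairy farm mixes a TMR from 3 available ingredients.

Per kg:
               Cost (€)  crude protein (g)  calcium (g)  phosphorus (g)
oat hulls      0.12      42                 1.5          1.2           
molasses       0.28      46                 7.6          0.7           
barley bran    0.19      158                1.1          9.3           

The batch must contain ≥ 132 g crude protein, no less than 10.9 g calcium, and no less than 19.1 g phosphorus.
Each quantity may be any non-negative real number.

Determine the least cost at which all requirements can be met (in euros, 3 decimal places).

Let x1 = kg of oat hulls, x2 = kg of molasses, x3 = kg of barley bran.
Minimize 0.12x1 + 0.28x2 + 0.19x3 with:
  42x1 + 46x2 + 158x3 ≥ 132   (crude protein)
  1.5x1 + 7.6x2 + 1.1x3 ≥ 10.9   (calcium)
  1.2x1 + 0.7x2 + 9.3x3 ≥ 19.1   (phosphorus)
  x1, x2, x3 ≥ 0.
The minimum-cost mix takes nothing from oat hulls — only molasses, barley bran. The calcium and phosphorus requirements are met with equality.
Solving gives x2 = 1.1495, x3 = 1.9672.
Total cost: 0.28·1.1495 + 0.19·1.9672 = 0.69563.

€0.696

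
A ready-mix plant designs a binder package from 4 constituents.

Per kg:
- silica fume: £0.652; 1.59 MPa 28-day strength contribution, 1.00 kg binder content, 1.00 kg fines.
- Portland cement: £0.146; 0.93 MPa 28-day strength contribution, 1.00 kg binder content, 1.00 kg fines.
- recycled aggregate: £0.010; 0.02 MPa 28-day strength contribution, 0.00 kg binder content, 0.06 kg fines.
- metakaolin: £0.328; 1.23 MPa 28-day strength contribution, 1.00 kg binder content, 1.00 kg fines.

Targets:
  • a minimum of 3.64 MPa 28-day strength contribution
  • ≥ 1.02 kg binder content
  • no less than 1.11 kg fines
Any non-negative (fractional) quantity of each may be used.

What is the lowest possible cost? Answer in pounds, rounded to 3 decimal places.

£0.571

Treat it as an LP. Let x1 = kg of silica fume, x2 = kg of Portland cement, x3 = kg of recycled aggregate, x4 = kg of metakaolin.
Minimise 0.652x1 + 0.146x2 + 0.01x3 + 0.328x4 subject to:
  1.59x1 + 0.93x2 + 0.02x3 + 1.23x4 ≥ 3.64   (28-day strength contribution)
  1x1 + 1x2 + 1x4 ≥ 1.02   (binder content)
  1x1 + 1x2 + 0.06x3 + 1x4 ≥ 1.11   (fines)
  x1, x2, x3, x4 ≥ 0.
The cheapest feasible vertex uses only Portland cement; silica fume, recycled aggregate, metakaolin are not used. There the 28-day strength contribution constraint is tight.
That vertex is x2 = 3.914.
Cost = 0.146·3.914 = 0.57144.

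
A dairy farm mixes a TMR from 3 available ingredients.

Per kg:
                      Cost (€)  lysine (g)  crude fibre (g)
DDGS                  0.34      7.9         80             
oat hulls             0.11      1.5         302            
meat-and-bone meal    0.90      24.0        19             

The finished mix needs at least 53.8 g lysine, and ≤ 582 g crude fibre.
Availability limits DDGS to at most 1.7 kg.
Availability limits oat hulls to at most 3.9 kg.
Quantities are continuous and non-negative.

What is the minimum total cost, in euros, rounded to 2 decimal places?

€2.02

Treat it as an LP. Let x1 = kg of DDGS, x2 = kg of oat hulls, x3 = kg of meat-and-bone meal.
Minimize 0.34x1 + 0.11x2 + 0.9x3 with:
  7.9x1 + 1.5x2 + 24x3 ≥ 53.8   (lysine)
  80x1 + 302x2 + 19x3 ≤ 582   (crude fibre)
  x1 ≤ 1.7
  x2 ≤ 3.9
  x1, x2, x3 ≥ 0.
The optimal basis is {meat-and-bone meal}; DDGS, oat hulls drop out. Binding constraint: lysine.
That vertex is x3 = 2.242.
Cost = 0.9·2.242 = 2.0178.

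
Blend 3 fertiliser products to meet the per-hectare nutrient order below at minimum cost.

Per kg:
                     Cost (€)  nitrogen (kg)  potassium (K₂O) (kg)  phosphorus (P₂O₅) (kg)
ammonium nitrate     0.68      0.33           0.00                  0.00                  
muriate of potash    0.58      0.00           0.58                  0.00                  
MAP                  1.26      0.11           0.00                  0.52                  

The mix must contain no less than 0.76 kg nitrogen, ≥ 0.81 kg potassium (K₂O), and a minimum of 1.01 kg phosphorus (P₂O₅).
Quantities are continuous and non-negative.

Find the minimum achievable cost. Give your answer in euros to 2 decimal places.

€4.38

Treat it as an LP. Let x1 = kg of ammonium nitrate, x2 = kg of muriate of potash, x3 = kg of MAP.
Minimise 0.68x1 + 0.58x2 + 1.26x3 subject to:
  0.33x1 + 0.11x3 ≥ 0.76   (nitrogen)
  0.58x2 ≥ 0.81   (potassium (K₂O))
  0.52x3 ≥ 1.01   (phosphorus (P₂O₅))
  x1, x2, x3 ≥ 0.
All 3 inputs are positive at the optimum. There the nitrogen, potassium (K₂O), phosphorus (P₂O₅) constraints are tight.
That vertex is x1 = 1.656, x2 = 1.397, x3 = 1.942.
Objective = 0.68·1.656 + 0.58·1.397 + 1.26·1.942 = 4.3833.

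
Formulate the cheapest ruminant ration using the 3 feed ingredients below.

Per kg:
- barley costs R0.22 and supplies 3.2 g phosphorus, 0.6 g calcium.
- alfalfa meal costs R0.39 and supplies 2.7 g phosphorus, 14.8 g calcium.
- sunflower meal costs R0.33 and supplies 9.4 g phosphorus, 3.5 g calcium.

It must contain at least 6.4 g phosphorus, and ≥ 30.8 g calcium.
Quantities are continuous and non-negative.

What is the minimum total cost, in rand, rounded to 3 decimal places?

R0.833

Let x1 = kg of barley, x2 = kg of alfalfa meal, x3 = kg of sunflower meal.
min 0.22x1 + 0.39x2 + 0.33x3 s.t.:
  3.2x1 + 2.7x2 + 9.4x3 ≥ 6.4   (phosphorus)
  0.6x1 + 14.8x2 + 3.5x3 ≥ 30.8   (calcium)
  x1, x2, x3 ≥ 0.
The cheapest feasible vertex uses only alfalfa meal, sunflower meal; barley is not used. The phosphorus and calcium requirements are met with equality.
Optimal quantities: alfalfa meal = 2.06 kg, sunflower meal = 0.08915 kg.
Objective = 0.39·2.06 + 0.33·0.08915 = 0.83282.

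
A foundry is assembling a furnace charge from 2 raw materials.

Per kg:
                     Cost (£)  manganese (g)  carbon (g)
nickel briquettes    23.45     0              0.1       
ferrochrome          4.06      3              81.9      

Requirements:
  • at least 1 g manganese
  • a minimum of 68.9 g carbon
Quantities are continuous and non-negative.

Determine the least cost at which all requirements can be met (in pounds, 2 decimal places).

£3.42

Let x1 = kg of nickel briquettes, x2 = kg of ferrochrome.
Minimize 23.45x1 + 4.06x2 s.t.:
  3x2 ≥ 1   (manganese)
  0.1x1 + 81.9x2 ≥ 68.9   (carbon)
  x1, x2 ≥ 0.
At the optimum only ferrochrome is positive (nickel briquettes = 0). Binding constraint: carbon.
Solving gives x2 = 0.8413.
Total cost: 4.06·0.8413 = 3.4157.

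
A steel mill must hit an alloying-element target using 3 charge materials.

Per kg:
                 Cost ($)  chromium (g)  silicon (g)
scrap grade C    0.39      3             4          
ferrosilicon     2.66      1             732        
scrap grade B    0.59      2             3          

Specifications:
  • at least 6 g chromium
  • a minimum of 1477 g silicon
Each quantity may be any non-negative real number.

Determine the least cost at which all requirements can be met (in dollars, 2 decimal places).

Set it up as a linear program. Let x1 = kg of scrap grade C, x2 = kg of ferrosilicon, x3 = kg of scrap grade B.
Minimize 0.39x1 + 2.66x2 + 0.59x3 s.t.:
  3x1 + 1x2 + 2x3 ≥ 6   (chromium)
  4x1 + 732x2 + 3x3 ≥ 1477   (silicon)
  x1, x2, x3 ≥ 0.
At the optimum only scrap grade C, ferrosilicon are positive (scrap grade B = 0). Binding constraints: chromium and silicon.
Solving gives x1 = 1.33, x2 = 2.01.
Cost = 0.39·1.33 + 2.66·2.01 = 5.8653.

$5.87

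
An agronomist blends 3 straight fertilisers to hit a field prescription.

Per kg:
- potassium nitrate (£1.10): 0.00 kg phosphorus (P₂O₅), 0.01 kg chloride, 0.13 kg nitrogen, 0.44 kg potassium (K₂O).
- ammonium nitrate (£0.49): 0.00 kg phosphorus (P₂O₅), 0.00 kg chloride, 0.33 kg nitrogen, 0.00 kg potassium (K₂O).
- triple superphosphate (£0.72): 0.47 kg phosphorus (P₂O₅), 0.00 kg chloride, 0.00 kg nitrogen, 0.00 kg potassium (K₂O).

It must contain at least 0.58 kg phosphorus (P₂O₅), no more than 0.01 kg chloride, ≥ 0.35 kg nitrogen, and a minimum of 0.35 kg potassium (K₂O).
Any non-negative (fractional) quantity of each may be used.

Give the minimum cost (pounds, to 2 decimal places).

Set it up as a linear program. Let x1 = kg of potassium nitrate, x2 = kg of ammonium nitrate, x3 = kg of triple superphosphate.
Minimise 1.1x1 + 0.49x2 + 0.72x3 with:
  0.47x3 ≥ 0.58   (phosphorus (P₂O₅))
  0.01x1 ≤ 0.01   (chloride)
  0.13x1 + 0.33x2 ≥ 0.35   (nitrogen)
  0.44x1 ≥ 0.35   (potassium (K₂O))
  x1, x2, x3 ≥ 0.
All 3 inputs are positive at the optimum. The phosphorus (P₂O₅), nitrogen, potassium (K₂O) requirements are met with equality.
Solving gives x1 = 0.7955, x2 = 0.7472, x3 = 1.234.
Total cost: 1.1·0.7955 + 0.49·0.7472 + 0.72·1.234 = 2.1297.

£2.13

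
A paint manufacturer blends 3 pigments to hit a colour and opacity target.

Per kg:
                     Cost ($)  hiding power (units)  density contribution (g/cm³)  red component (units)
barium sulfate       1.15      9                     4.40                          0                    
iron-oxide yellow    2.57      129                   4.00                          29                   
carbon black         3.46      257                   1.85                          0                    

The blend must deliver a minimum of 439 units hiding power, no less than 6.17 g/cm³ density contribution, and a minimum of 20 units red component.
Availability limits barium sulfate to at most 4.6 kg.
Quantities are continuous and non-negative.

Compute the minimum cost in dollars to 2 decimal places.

Let x1 = kg of barium sulfate, x2 = kg of iron-oxide yellow, x3 = kg of carbon black.
min 1.15x1 + 2.57x2 + 3.46x3 subject to:
  9x1 + 129x2 + 257x3 ≥ 439   (hiding power)
  4.4x1 + 4x2 + 1.85x3 ≥ 6.17   (density contribution)
  29x2 ≥ 20   (red component)
  x1 ≤ 4.6
  x1, x2, x3 ≥ 0.
All 3 inputs are positive at the optimum. The hiding power, density contribution, red component requirements are met with equality.
Solving gives x1 = 0.2057, x2 = 0.6897, x3 = 1.355.
Total cost: 1.15·0.2057 + 2.57·0.6897 + 3.46·1.355 = 6.6974.

$6.70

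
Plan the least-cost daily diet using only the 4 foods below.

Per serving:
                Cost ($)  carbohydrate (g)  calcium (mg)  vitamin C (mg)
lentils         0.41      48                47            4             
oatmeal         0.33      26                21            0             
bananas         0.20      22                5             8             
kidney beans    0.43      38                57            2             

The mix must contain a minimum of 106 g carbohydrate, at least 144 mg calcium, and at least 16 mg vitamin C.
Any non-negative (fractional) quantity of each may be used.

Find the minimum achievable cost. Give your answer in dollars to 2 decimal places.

Let x1 = servings of lentils, x2 = servings of oatmeal, x3 = servings of bananas, x4 = servings of kidney beans.
Minimize 0.41x1 + 0.33x2 + 0.2x3 + 0.43x4 s.t.:
  48x1 + 26x2 + 22x3 + 38x4 ≥ 106   (carbohydrate)
  47x1 + 21x2 + 5x3 + 57x4 ≥ 144   (calcium)
  4x1 + 8x3 + 2x4 ≥ 16   (vitamin C)
  x1, x2, x3, x4 ≥ 0.
At the optimum only bananas, kidney beans are positive (lentils, oatmeal = 0). The calcium and vitamin C requirements are met with equality.
Optimal quantities: bananas = 1.399 servings, kidney beans = 2.404 servings.
Hence cost = 0.2·1.399 + 0.43·2.404 = $1.3135.

$1.31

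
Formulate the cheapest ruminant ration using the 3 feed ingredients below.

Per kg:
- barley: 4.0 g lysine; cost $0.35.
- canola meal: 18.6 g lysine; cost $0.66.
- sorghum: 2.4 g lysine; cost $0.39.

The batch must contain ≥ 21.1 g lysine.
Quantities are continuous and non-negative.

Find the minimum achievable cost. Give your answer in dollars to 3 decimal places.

Treat it as an LP. Let x1 = kg of barley, x2 = kg of canola meal, x3 = kg of sorghum.
Minimise 0.35x1 + 0.66x2 + 0.39x3 s.t.:
  4x1 + 18.6x2 + 2.4x3 ≥ 21.1   (lysine)
  x1, x2, x3 ≥ 0.
At the optimum only canola meal is positive (barley, sorghum = 0). Binding constraint: lysine.
Optimal quantities: canola meal = 1.1344 kg.
Cost = 0.66·1.1344 = 0.74870.

$0.749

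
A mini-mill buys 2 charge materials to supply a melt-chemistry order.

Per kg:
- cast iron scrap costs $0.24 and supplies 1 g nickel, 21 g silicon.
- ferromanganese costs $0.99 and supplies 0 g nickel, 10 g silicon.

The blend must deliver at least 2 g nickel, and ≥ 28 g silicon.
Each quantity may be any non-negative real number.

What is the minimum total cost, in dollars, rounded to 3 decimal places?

$0.480

Set it up as a linear program. Let x1 = kg of cast iron scrap, x2 = kg of ferromanganese.
min 0.24x1 + 0.99x2 with:
  1x1 ≥ 2   (nickel)
  21x1 + 10x2 ≥ 28   (silicon)
  x1, x2 ≥ 0.
At the optimum only cast iron scrap is positive (ferromanganese = 0). There the nickel constraint is tight.
So cast iron scrap = 2 kg.
Hence cost = 0.24·2 = $0.48000.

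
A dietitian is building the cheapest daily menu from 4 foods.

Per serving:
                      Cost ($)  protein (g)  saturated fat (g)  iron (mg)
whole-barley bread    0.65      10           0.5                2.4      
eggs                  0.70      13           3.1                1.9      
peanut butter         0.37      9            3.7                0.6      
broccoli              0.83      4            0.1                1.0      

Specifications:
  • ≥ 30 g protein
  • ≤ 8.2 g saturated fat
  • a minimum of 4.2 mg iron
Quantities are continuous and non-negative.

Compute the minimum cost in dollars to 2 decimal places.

Treat it as an LP. Let x1 = servings of whole-barley bread, x2 = servings of eggs, x3 = servings of peanut butter, x4 = servings of broccoli.
Minimise 0.65x1 + 0.7x2 + 0.37x3 + 0.83x4 with:
  10x1 + 13x2 + 9x3 + 4x4 ≥ 30   (protein)
  0.5x1 + 3.1x2 + 3.7x3 + 0.1x4 ≤ 8.2   (saturated fat)
  2.4x1 + 1.9x2 + 0.6x3 + 1x4 ≥ 4.2   (iron)
  x1, x2, x3, x4 ≥ 0.
The cheapest feasible vertex uses only whole-barley bread, peanut butter; eggs, broccoli are not used. Binding constraints: protein and iron.
That vertex is x1 = 1.269, x3 = 1.923.
Total cost: 0.65·1.269 + 0.37·1.923 = 1.5364.

$1.54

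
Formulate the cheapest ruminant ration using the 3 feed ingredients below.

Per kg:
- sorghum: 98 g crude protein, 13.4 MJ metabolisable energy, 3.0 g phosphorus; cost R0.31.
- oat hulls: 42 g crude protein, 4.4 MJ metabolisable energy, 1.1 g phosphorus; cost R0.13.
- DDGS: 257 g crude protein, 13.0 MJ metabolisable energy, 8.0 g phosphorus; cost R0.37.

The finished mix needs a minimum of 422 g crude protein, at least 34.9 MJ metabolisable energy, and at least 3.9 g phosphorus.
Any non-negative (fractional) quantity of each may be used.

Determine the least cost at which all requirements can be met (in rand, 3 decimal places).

Treat it as an LP. Let x1 = kg of sorghum, x2 = kg of oat hulls, x3 = kg of DDGS.
min 0.31x1 + 0.13x2 + 0.37x3 with:
  98x1 + 42x2 + 257x3 ≥ 422   (crude protein)
  13.4x1 + 4.4x2 + 13x3 ≥ 34.9   (metabolisable energy)
  3x1 + 1.1x2 + 8x3 ≥ 3.9   (phosphorus)
  x1, x2, x3 ≥ 0.
At the optimum only sorghum, DDGS are positive (oat hulls = 0). The crude protein and metabolisable energy requirements are met with equality.
Optimal quantities: sorghum = 1.605 kg, DDGS = 1.03 kg.
Total cost: 0.31·1.605 + 0.37·1.03 = 0.87865.

R0.879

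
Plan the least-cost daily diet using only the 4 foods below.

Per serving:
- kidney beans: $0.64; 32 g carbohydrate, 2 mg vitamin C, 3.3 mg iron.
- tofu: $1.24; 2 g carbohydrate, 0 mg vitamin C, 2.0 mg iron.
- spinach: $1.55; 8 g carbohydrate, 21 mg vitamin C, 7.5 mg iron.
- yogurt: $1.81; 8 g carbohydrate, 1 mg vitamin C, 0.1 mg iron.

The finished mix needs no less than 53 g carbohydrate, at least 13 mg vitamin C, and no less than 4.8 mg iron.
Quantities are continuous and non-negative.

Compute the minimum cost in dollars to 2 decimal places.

$1.72

Let x1 = servings of kidney beans, x2 = servings of tofu, x3 = servings of spinach, x4 = servings of yogurt.
Minimize 0.64x1 + 1.24x2 + 1.55x3 + 1.81x4 with:
  32x1 + 2x2 + 8x3 + 8x4 ≥ 53   (carbohydrate)
  2x1 + 21x3 + 1x4 ≥ 13   (vitamin C)
  3.3x1 + 2x2 + 7.5x3 + 0.1x4 ≥ 4.8   (iron)
  x1, x2, x3, x4 ≥ 0.
The optimal basis is {kidney beans, spinach}; tofu, yogurt drop out. The carbohydrate and vitamin C requirements are met with equality.
So kidney beans = 1.538 servings, spinach = 0.4726 servings.
Objective = 0.64·1.538 + 1.55·0.4726 = 1.7169.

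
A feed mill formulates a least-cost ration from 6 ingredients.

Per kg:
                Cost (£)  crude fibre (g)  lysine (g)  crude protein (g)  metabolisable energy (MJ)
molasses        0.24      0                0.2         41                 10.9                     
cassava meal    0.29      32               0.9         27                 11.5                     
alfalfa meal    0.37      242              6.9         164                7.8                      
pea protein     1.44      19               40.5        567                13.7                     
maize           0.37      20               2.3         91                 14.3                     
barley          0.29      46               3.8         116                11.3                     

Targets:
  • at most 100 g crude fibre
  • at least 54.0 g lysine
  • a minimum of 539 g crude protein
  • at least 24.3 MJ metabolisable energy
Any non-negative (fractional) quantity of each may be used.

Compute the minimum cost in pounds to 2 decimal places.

£2.01

Let x1 = kg of molasses, x2 = kg of cassava meal, x3 = kg of alfalfa meal, x4 = kg of pea protein, x5 = kg of maize, x6 = kg of barley.
Minimize 0.24x1 + 0.29x2 + 0.37x3 + 1.44x4 + 0.37x5 + 0.29x6 with:
  32x2 + 242x3 + 19x4 + 20x5 + 46x6 ≤ 100   (crude fibre)
  0.2x1 + 0.9x2 + 6.9x3 + 40.5x4 + 2.3x5 + 3.8x6 ≥ 54   (lysine)
  41x1 + 27x2 + 164x3 + 567x4 + 91x5 + 116x6 ≥ 539   (crude protein)
  10.9x1 + 11.5x2 + 7.8x3 + 13.7x4 + 14.3x5 + 11.3x6 ≥ 24.3   (metabolisable energy)
  x1, x2, x3, x4, x5, x6 ≥ 0.
The cheapest feasible vertex uses only pea protein, barley; molasses, cassava meal, alfalfa meal, maize are not used. Binding constraints: lysine and metabolisable energy.
Solving gives x4 = 1.277, x6 = 0.6025.
Cost = 1.44·1.277 + 0.29·0.6025 = 2.0136.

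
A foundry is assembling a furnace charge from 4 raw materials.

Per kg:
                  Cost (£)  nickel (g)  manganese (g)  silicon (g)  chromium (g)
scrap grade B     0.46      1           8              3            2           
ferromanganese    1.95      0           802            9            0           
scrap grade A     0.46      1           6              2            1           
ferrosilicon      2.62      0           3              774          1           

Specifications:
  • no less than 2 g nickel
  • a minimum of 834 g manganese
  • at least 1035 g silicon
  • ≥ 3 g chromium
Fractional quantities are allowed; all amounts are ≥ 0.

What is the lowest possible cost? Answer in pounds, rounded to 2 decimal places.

£6.35

Let x1 = kg of scrap grade B, x2 = kg of ferromanganese, x3 = kg of scrap grade A, x4 = kg of ferrosilicon.
Minimise 0.46x1 + 1.95x2 + 0.46x3 + 2.62x4 subject to:
  1x1 + 1x3 ≥ 2   (nickel)
  8x1 + 802x2 + 6x3 + 3x4 ≥ 834   (manganese)
  3x1 + 9x2 + 2x3 + 774x4 ≥ 1035   (silicon)
  2x1 + 1x3 + 1x4 ≥ 3   (chromium)
  x1, x2, x3, x4 ≥ 0.
At the optimum only scrap grade B, ferromanganese, ferrosilicon are positive (scrap grade A = 0). There the nickel, manganese, silicon constraints are tight.
Optimal quantities: scrap grade B = 2 kg, ferromanganese = 1.015 kg, ferrosilicon = 1.318 kg.
Hence cost = 0.46·2 + 1.95·1.015 + 2.62·1.318 = £6.3524.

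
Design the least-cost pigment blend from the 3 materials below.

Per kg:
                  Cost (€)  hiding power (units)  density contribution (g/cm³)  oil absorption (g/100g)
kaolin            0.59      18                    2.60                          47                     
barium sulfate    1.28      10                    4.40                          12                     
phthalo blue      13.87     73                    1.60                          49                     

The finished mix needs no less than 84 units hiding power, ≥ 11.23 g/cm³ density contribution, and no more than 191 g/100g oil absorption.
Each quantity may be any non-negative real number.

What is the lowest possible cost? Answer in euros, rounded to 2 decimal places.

€4.67

Treat it as an LP. Let x1 = kg of kaolin, x2 = kg of barium sulfate, x3 = kg of phthalo blue.
Minimize 0.59x1 + 1.28x2 + 13.87x3 subject to:
  18x1 + 10x2 + 73x3 ≥ 84   (hiding power)
  2.6x1 + 4.4x2 + 1.6x3 ≥ 11.23   (density contribution)
  47x1 + 12x2 + 49x3 ≤ 191   (oil absorption)
  x1, x2, x3 ≥ 0.
The cheapest feasible vertex uses only kaolin, barium sulfate; phthalo blue is not used. The hiding power and oil absorption requirements are met with equality.
So kaolin = 3.551 kg, barium sulfate = 2.008 kg.
Objective = 0.59·3.551 + 1.28·2.008 = 4.6653.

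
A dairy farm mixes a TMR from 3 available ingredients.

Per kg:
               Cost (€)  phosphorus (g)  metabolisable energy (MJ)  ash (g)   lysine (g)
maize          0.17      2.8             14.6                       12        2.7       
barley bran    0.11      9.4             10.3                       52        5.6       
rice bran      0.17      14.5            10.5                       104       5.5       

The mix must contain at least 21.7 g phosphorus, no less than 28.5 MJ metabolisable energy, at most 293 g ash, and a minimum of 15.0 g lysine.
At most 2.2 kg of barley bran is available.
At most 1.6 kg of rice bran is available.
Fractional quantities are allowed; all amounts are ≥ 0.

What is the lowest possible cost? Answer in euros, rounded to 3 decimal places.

Let x1 = kg of maize, x2 = kg of barley bran, x3 = kg of rice bran.
Minimise 0.17x1 + 0.11x2 + 0.17x3 with:
  2.8x1 + 9.4x2 + 14.5x3 ≥ 21.7   (phosphorus)
  14.6x1 + 10.3x2 + 10.5x3 ≥ 28.5   (metabolisable energy)
  12x1 + 52x2 + 104x3 ≤ 293   (ash)
  2.7x1 + 5.6x2 + 5.5x3 ≥ 15   (lysine)
  x2 ≤ 2.2
  x3 ≤ 1.6
  x1, x2, x3 ≥ 0.
All 3 inputs are positive at the optimum. Binding constraints: metabolisable energy, lysine, the barley bran cap.
So maize = 0.07661 kg, barley bran = 2.2 kg, rice bran = 0.4497 kg.
Objective = 0.17·0.07661 + 0.11·2.2 + 0.17·0.4497 = 0.33147.

€0.331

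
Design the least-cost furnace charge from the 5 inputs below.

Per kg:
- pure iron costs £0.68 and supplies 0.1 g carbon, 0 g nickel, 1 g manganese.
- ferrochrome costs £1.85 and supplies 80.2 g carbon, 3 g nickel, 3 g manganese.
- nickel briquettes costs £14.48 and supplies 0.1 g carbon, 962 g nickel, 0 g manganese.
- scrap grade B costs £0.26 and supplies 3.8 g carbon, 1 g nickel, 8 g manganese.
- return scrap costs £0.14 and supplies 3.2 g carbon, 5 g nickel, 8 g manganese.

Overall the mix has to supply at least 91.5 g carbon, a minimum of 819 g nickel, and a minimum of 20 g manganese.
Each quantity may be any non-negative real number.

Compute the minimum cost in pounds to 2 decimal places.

This is a linear program. Let x1 = kg of pure iron, x2 = kg of ferrochrome, x3 = kg of nickel briquettes, x4 = kg of scrap grade B, x5 = kg of return scrap.
Minimise 0.68x1 + 1.85x2 + 14.48x3 + 0.26x4 + 0.14x5 s.t.:
  0.1x1 + 80.2x2 + 0.1x3 + 3.8x4 + 3.2x5 ≥ 91.5   (carbon)
  3x2 + 962x3 + 1x4 + 5x5 ≥ 819   (nickel)
  1x1 + 3x2 + 8x4 + 8x5 ≥ 20   (manganese)
  x1, x2, x3, x4, x5 ≥ 0.
The cheapest feasible vertex uses only nickel briquettes, return scrap; pure iron, ferrochrome, scrap grade B are not used. Binding constraints: carbon and nickel.
So nickel briquettes = 0.7028 kg, return scrap = 28.57 kg.
Hence cost = 14.48·0.7028 + 0.14·28.57 = £14.1763.

£14.18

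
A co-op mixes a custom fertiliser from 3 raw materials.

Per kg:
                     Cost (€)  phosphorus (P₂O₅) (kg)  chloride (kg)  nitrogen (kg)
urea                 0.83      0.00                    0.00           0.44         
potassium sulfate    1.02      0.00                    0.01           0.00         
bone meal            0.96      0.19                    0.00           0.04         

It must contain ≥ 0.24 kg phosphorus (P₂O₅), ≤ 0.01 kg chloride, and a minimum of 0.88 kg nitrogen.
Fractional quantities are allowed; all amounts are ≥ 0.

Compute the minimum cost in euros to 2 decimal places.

€2.78

Let x1 = kg of urea, x2 = kg of potassium sulfate, x3 = kg of bone meal.
min 0.83x1 + 1.02x2 + 0.96x3 s.t.:
  0.19x3 ≥ 0.24   (phosphorus (P₂O₅))
  0.01x2 ≤ 0.01   (chloride)
  0.44x1 + 0.04x3 ≥ 0.88   (nitrogen)
  x1, x2, x3 ≥ 0.
The cheapest feasible vertex uses only urea, bone meal; potassium sulfate is not used. There the phosphorus (P₂O₅) and nitrogen constraints are tight.
So urea = 1.885 kg, bone meal = 1.263 kg.
Objective = 0.83·1.885 + 0.96·1.263 = 2.7770.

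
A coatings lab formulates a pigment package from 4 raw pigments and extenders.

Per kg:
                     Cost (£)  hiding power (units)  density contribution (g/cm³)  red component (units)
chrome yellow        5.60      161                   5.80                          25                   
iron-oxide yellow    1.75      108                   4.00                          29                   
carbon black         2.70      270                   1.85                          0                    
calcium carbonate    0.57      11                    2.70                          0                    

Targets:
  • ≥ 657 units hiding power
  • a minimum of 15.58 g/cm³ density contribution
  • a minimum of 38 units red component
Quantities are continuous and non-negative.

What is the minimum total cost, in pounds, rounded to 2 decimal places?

£8.64

Let x1 = kg of chrome yellow, x2 = kg of iron-oxide yellow, x3 = kg of carbon black, x4 = kg of calcium carbonate.
Minimise 5.6x1 + 1.75x2 + 2.7x3 + 0.57x4 subject to:
  161x1 + 108x2 + 270x3 + 11x4 ≥ 657   (hiding power)
  5.8x1 + 4x2 + 1.85x3 + 2.7x4 ≥ 15.58   (density contribution)
  25x1 + 29x2 ≥ 38   (red component)
  x1, x2, x3, x4 ≥ 0.
The optimal basis is {iron-oxide yellow, carbon black, calcium carbonate}; chrome yellow drops out. There the hiding power, density contribution, red component constraints are tight.
So iron-oxide yellow = 1.31 kg, carbon black = 1.804 kg, calcium carbonate = 2.593 kg.
Cost = 1.75·1.31 + 2.7·1.804 + 0.57·2.593 = 8.6413.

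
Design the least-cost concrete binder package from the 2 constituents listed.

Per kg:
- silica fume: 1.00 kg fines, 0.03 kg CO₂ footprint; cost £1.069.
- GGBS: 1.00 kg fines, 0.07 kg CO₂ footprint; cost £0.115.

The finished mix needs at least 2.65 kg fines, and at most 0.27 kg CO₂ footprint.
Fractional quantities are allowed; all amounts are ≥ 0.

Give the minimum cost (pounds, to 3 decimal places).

Treat it as an LP. Let x1 = kg of silica fume, x2 = kg of GGBS.
Minimise 1.069x1 + 0.115x2 s.t.:
  1x1 + 1x2 ≥ 2.65   (fines)
  0.03x1 + 0.07x2 ≤ 0.27   (CO₂ footprint)
  x1, x2 ≥ 0.
The optimal basis is {GGBS}; silica fume drops out. Binding constraint: fines.
So GGBS = 2.65 kg.
Cost = 0.115·2.65 = 0.30475.

£0.305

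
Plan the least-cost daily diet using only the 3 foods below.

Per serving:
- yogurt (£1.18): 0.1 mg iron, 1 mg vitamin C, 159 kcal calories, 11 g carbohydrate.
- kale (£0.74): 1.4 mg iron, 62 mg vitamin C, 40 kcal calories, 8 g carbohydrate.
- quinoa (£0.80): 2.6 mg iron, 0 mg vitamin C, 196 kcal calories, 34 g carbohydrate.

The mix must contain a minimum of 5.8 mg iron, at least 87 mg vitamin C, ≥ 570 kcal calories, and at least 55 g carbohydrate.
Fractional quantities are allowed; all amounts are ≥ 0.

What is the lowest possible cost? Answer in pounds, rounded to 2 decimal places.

£3.14

Treat it as an LP. Let x1 = servings of yogurt, x2 = servings of kale, x3 = servings of quinoa.
min 1.18x1 + 0.74x2 + 0.8x3 s.t.:
  0.1x1 + 1.4x2 + 2.6x3 ≥ 5.8   (iron)
  1x1 + 62x2 ≥ 87   (vitamin C)
  159x1 + 40x2 + 196x3 ≥ 570   (calories)
  11x1 + 8x2 + 34x3 ≥ 55   (carbohydrate)
  x1, x2, x3 ≥ 0.
The minimum-cost mix takes nothing from yogurt — only kale, quinoa. The vitamin C and calories requirements are met with equality.
That vertex is x2 = 1.403, x3 = 2.622.
Total cost: 0.74·1.403 + 0.8·2.622 = 3.1358.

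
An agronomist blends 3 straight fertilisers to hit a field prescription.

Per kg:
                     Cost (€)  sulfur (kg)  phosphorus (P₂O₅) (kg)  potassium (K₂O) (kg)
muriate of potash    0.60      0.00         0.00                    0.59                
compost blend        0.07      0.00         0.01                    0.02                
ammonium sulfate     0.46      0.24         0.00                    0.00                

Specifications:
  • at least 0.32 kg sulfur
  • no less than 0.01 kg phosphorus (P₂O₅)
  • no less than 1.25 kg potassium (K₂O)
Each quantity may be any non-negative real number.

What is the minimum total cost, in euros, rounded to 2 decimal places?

€1.93

Set it up as a linear program. Let x1 = kg of muriate of potash, x2 = kg of compost blend, x3 = kg of ammonium sulfate.
Minimise 0.6x1 + 0.07x2 + 0.46x3 with:
  0.24x3 ≥ 0.32   (sulfur)
  0.01x2 ≥ 0.01   (phosphorus (P₂O₅))
  0.59x1 + 0.02x2 ≥ 1.25   (potassium (K₂O))
  x1, x2, x3 ≥ 0.
The optimal mix uses every input. There the sulfur, phosphorus (P₂O₅), potassium (K₂O) constraints are tight.
Optimal quantities: muriate of potash = 2.085 kg, compost blend = 1 kg, ammonium sulfate = 1.333 kg.
Hence cost = 0.6·2.085 + 0.07·1 + 0.46·1.333 = €1.9342.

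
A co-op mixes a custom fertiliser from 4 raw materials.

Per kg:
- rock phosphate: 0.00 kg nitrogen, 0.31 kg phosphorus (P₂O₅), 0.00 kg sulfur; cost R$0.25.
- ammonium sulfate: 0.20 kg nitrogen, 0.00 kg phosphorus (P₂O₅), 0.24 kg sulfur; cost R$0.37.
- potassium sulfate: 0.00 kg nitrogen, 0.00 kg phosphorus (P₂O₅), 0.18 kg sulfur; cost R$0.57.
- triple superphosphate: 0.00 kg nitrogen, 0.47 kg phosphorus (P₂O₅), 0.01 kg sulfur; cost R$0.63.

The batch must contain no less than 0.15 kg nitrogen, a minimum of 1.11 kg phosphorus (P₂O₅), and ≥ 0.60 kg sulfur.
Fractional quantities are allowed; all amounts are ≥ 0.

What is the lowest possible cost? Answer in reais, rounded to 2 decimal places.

Let x1 = kg of rock phosphate, x2 = kg of ammonium sulfate, x3 = kg of potassium sulfate, x4 = kg of triple superphosphate.
Minimise 0.25x1 + 0.37x2 + 0.57x3 + 0.63x4 with:
  0.2x2 ≥ 0.15   (nitrogen)
  0.31x1 + 0.47x4 ≥ 1.11   (phosphorus (P₂O₅))
  0.24x2 + 0.18x3 + 0.01x4 ≥ 0.6   (sulfur)
  x1, x2, x3, x4 ≥ 0.
The minimum-cost mix takes nothing from potassium sulfate, triple superphosphate — only rock phosphate, ammonium sulfate. The phosphorus (P₂O₅) and sulfur requirements are met with equality.
So rock phosphate = 3.581 kg, ammonium sulfate = 2.5 kg.
Total cost: 0.25·3.581 + 0.37·2.5 = 1.8203.

R$1.82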